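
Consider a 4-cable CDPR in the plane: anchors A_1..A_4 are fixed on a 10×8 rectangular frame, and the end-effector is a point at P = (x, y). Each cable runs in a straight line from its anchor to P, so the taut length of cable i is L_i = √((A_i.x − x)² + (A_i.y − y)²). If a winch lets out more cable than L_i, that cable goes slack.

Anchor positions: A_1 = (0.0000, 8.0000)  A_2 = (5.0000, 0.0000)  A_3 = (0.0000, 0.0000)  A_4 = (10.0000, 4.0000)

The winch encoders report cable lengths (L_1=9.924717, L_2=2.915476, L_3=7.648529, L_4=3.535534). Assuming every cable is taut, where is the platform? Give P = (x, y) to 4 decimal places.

circle eqns → linear via eq_j − eq_1; set k_j = A_j·A_j − L_j²
k_1 = 0.0000+64.0000−98.5000 = -34.5000
-10.0000·x + 16.0000·y = k_1−k_2 = -51.0000
0.0000·x + 16.0000·y = k_1−k_3 = 24.0000
-20.0000·x + 8.0000·y = k_1−k_4 = -138.0000
solve first two rows → x=7.5000, y=1.5000
check cable 4: ‖A_4−P‖² = 12.5000 ≈ L_4² = 12.5000 ✓

(7.5000, 1.5000)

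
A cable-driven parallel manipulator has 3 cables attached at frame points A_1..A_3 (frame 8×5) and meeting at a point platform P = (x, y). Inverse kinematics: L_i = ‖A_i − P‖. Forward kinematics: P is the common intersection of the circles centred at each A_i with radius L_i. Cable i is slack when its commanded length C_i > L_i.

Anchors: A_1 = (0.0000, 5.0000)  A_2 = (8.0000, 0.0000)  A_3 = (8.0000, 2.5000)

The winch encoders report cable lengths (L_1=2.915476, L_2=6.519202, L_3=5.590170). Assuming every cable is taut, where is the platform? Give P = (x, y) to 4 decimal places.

each cable: (A_i−P)·(A_i−P) = L_i²; let q_i = ‖A_i‖²−L_i²
q_1 = 0.0000+25.0000−8.5000 = 16.5000
row 1: -16.0000x + 10.0000y = -5.0000  (q_2=21.5000)
row 2: -16.0000x + 5.0000y = -22.5000  (q_3=39.0000)
Cramer on rows 1–2 → x = 2.5000, y = 3.5000

(2.5000, 3.5000)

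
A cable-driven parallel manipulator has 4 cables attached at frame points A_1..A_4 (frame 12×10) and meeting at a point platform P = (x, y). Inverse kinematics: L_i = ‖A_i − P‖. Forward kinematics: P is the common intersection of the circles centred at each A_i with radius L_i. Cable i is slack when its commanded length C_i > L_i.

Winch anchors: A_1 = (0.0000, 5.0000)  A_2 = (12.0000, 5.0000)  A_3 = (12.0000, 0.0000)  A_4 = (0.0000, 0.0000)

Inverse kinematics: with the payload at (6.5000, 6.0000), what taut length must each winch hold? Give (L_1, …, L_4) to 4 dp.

L_1 = √((0.0000−6.5000)² + (5.0000−6.0000)²) = 6.5765
L_2 = √((12.0000−6.5000)² + (5.0000−6.0000)²) = 5.5902
L_3 = √((12.0000−6.5000)² + (0.0000−6.0000)²) = 8.1394
L_4 = √((0.0000−6.5000)² + (0.0000−6.0000)²) = 8.8459

(6.5765, 5.5902, 8.1394, 8.8459)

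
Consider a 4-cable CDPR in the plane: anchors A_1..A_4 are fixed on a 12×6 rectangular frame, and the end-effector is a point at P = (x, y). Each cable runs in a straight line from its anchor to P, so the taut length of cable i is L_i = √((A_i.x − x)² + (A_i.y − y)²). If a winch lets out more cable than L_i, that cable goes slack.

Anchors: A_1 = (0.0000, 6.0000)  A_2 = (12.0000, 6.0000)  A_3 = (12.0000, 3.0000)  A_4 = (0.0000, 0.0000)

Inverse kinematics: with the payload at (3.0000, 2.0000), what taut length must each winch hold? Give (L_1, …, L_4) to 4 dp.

L_1 = √((0.0000−3.0000)² + (6.0000−2.0000)²) = 5.0000
L_2 = √((12.0000−3.0000)² + (6.0000−2.0000)²) = 9.8489
L_3 = √((12.0000−3.0000)² + (3.0000−2.0000)²) = 9.0554
L_4 = √((0.0000−3.0000)² + (0.0000−2.0000)²) = 3.6056

(5.0000, 9.8489, 9.0554, 3.6056)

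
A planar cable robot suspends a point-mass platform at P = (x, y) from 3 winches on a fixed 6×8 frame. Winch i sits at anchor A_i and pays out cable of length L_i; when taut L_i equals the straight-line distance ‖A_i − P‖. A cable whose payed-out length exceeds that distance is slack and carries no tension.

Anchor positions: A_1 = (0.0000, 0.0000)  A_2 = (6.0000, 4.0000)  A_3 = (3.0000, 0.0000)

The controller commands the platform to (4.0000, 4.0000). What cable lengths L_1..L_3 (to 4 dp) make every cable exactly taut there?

L_1 = √((0.0000−4.0000)² + (0.0000−4.0000)²) = 5.6569
L_2 = √((6.0000−4.0000)² + (4.0000−4.0000)²) = 2.0000
L_3 = √((3.0000−4.0000)² + (0.0000−4.0000)²) = 4.1231

(5.6569, 2.0000, 4.1231)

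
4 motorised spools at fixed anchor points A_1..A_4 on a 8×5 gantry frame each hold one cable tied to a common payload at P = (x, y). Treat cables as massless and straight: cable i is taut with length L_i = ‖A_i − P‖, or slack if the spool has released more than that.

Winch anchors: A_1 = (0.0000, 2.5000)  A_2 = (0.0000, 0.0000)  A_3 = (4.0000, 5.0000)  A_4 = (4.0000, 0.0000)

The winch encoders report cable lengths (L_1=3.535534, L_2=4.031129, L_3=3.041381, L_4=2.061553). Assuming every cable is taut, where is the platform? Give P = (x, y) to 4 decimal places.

each cable: (A_i−P)·(A_i−P) = L_i²; let k_i = ‖A_i‖²−L_i²
k_1 = 0.0000+6.2500−12.5000 = -6.2500
row 1: 0.0000x + 5.0000y = 10.0000  (k_2=-16.2500)
row 2: -8.0000x − 5.0000y = -38.0000  (k_3=31.7500)
row 3: -8.0000x + 5.0000y = -18.0000  (k_4=11.7500)
Cramer on rows 1–2 → x = 3.5000, y = 2.0000
check cable 4: ‖A_4−P‖² = 4.2500 ≈ L_4² = 4.2500 ✓

(3.5000, 2.0000)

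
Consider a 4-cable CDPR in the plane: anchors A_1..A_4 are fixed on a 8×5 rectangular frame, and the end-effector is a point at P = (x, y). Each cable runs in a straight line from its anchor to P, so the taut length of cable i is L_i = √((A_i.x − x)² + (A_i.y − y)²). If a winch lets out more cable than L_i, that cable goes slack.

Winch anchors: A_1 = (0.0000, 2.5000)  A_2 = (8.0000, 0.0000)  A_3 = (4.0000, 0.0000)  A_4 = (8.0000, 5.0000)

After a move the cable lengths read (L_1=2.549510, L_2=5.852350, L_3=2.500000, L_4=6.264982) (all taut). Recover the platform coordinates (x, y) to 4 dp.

each cable: (A_i−P)·(A_i−P) = L_i²; let q_i = ‖A_i‖²−L_i²
q_1 = 0.0000+6.2500−6.5000 = -0.2500
row 1: -16.0000x + 5.0000y = -30.0000  (q_2=29.7500)
row 2: -8.0000x + 5.0000y = -10.0000  (q_3=9.7500)
row 3: -16.0000x − 5.0000y = -50.0000  (q_4=49.7500)
Cramer on rows 1–2 → x = 2.5000, y = 2.0000
check cable 4: ‖A_4−P‖² = 39.2500 ≈ L_4² = 39.2500 ✓

(2.5000, 2.0000)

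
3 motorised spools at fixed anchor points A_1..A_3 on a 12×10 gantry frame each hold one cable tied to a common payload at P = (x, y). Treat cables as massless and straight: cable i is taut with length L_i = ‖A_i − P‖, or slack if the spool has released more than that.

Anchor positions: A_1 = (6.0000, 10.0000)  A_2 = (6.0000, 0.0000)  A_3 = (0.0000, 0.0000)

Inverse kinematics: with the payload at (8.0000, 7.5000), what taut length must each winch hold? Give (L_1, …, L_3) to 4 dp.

L_1: Δ = A_1−P = (-2.0000, 2.5000) → ‖Δ‖ = √10.2500 = 3.2016
L_2: Δ = A_2−P = (-2.0000, -7.5000) → ‖Δ‖ = √60.2500 = 7.7621
L_3: Δ = A_3−P = (-8.0000, -7.5000) → ‖Δ‖ = √120.2500 = 10.9659

(3.2016, 7.7621, 10.9659)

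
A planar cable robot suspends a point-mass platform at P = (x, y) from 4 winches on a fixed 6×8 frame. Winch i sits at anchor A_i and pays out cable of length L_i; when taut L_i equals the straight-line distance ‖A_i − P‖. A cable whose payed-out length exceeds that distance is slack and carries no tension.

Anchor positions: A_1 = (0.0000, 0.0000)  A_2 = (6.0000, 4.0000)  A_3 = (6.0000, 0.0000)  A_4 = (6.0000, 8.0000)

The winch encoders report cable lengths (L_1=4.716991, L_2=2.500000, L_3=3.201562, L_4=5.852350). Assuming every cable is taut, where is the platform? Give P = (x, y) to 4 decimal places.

(4.0000, 2.5000)

each cable: (A_i−P)·(A_i−P) = L_i²; let c_i = ‖A_i‖²−L_i²
c_1 = 0.0000+0.0000−22.2500 = -22.2500
row 1: -12.0000x − 8.0000y = -68.0000  (c_2=45.7500)
row 2: -12.0000x + 0.0000y = -48.0000  (c_3=25.7500)
row 3: -12.0000x − 16.0000y = -88.0000  (c_4=65.7500)
Cramer on rows 1–2 → x = 4.0000, y = 2.5000
check cable 4: ‖A_4−P‖² = 34.2500 ≈ L_4² = 34.2500 ✓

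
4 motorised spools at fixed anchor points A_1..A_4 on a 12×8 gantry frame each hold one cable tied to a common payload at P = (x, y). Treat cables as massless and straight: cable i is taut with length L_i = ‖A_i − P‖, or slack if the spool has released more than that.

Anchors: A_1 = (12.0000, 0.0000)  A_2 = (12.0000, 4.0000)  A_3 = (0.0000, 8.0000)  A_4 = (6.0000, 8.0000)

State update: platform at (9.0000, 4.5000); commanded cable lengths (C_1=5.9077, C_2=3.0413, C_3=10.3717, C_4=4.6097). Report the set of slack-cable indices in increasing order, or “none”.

1, 3

cable 1: L_1 = ‖A_1−P‖ = 5.4083;  C_1 = 5.9077 → slack
cable 2: L_2 = ‖A_2−P‖ = 3.0414;  C_2 = 3.0413 → taut
cable 3: L_3 = ‖A_3−P‖ = 9.6566;  C_3 = 10.3717 → slack
cable 4: L_4 = ‖A_4−P‖ = 4.6098;  C_4 = 4.6097 → taut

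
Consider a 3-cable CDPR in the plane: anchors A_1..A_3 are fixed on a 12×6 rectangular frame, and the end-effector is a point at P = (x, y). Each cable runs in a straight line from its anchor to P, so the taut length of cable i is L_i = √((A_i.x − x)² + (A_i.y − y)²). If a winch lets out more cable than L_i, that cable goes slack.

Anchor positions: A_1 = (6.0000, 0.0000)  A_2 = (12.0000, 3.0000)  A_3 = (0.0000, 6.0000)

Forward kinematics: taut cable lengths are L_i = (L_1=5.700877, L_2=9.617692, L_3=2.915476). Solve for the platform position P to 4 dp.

each cable: (A_i−P)·(A_i−P) = L_i²; let c_i = ‖A_i‖²−L_i²
c_1 = 36.0000+0.0000−32.5000 = 3.5000
row 1: -12.0000x − 6.0000y = -57.0000  (c_2=60.5000)
row 2: 12.0000x − 12.0000y = -24.0000  (c_3=27.5000)
Cramer on rows 1–2 → x = 2.5000, y = 4.5000

(2.5000, 4.5000)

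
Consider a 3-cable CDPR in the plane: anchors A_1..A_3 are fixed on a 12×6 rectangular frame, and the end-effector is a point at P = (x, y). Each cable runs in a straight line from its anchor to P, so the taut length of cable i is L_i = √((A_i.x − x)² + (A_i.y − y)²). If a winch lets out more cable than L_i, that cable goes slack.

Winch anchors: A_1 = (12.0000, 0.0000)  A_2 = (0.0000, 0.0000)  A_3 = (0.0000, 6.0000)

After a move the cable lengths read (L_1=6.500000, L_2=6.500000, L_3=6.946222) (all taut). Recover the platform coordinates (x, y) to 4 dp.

(6.0000, 2.5000)

expand ‖A_i−P‖²=L_i² and subtract eq 1 (c_i ≔ ‖A_i‖²−L_i²)
c_1 = 144.0000+0.0000−42.2500 = 101.7500
eq1−eq2 → [24.0000  0.0000]·P = 144.0000
eq1−eq3 → [24.0000  -12.0000]·P = 114.0000
2×2 solve → P = (6.0000, 2.5000)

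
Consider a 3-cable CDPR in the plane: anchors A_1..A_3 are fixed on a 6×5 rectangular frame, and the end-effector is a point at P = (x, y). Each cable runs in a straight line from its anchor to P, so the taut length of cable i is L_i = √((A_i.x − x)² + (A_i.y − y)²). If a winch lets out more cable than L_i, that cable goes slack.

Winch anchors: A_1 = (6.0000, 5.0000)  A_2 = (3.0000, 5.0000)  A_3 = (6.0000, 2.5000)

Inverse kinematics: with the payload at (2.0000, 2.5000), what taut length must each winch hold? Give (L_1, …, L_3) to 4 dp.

(4.7170, 2.6926, 4.0000)

L_1 = √((6.0000−2.0000)² + (5.0000−2.5000)²) = 4.7170
L_2 = √((3.0000−2.0000)² + (5.0000−2.5000)²) = 2.6926
L_3 = √((6.0000−2.0000)² + (2.5000−2.5000)²) = 4.0000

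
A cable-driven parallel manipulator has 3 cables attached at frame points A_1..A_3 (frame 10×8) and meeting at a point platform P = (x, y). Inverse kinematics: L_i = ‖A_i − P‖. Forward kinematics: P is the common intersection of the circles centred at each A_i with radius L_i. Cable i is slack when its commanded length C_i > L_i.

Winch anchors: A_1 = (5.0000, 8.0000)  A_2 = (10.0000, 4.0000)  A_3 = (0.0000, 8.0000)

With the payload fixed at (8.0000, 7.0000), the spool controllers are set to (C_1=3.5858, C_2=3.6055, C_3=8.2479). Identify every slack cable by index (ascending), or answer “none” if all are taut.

1, 3

cable 1: √((-3.0000)²+(1.0000)²)=3.1623, C_1=3.5858: slack
cable 2: √((2.0000)²+(-3.0000)²)=3.6056, C_2=3.6055: taut
cable 3: √((-8.0000)²+(1.0000)²)=8.0623, C_3=8.2479: slack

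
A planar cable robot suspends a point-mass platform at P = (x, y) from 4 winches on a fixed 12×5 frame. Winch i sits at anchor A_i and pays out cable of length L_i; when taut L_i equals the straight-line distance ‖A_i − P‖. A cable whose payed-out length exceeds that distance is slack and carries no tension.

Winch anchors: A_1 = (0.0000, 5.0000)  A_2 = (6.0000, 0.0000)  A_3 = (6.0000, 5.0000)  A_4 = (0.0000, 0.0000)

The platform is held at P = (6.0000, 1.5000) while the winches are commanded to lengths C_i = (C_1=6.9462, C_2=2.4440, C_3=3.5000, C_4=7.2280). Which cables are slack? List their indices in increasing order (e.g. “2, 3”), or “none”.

cable 1: √((-6.0000)²+(3.5000)²)=6.9462, C_1=6.9462: taut
cable 2: √((0.0000)²+(-1.5000)²)=1.5000, C_2=2.4440: slack
cable 3: √((0.0000)²+(3.5000)²)=3.5000, C_3=3.5000: taut
cable 4: √((-6.0000)²+(-1.5000)²)=6.1847, C_4=7.2280: slack

2, 4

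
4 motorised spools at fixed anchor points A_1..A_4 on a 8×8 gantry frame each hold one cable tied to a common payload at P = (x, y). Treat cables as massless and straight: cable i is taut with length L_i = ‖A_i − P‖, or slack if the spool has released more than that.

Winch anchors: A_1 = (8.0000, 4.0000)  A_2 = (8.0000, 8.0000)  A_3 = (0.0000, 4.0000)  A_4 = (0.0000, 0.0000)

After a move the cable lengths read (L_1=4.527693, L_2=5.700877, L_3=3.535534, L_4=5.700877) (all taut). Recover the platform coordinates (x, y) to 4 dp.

(3.5000, 4.5000)

circle eqns → linear via eq_j − eq_1; set q_j = A_j·A_j − L_j²
q_1 = 64.0000+16.0000−20.5000 = 59.5000
0.0000·x − 8.0000·y = q_1−q_2 = -36.0000
16.0000·x + 0.0000·y = q_1−q_3 = 56.0000
16.0000·x + 8.0000·y = q_1−q_4 = 92.0000
solve first two rows → x=3.5000, y=4.5000
check cable 4: ‖A_4−P‖² = 32.5000 ≈ L_4² = 32.5000 ✓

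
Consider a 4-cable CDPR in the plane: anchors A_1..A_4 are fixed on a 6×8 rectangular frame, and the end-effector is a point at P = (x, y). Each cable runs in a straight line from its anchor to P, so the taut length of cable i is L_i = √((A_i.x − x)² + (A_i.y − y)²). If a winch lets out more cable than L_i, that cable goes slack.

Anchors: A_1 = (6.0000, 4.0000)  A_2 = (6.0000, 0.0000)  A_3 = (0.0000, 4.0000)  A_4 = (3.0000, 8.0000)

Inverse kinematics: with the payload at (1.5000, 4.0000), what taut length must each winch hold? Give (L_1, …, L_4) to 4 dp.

L_1: Δ = A_1−P = (4.5000, 0.0000) → ‖Δ‖ = √20.2500 = 4.5000
L_2: Δ = A_2−P = (4.5000, -4.0000) → ‖Δ‖ = √36.2500 = 6.0208
L_3: Δ = A_3−P = (-1.5000, 0.0000) → ‖Δ‖ = √2.2500 = 1.5000
L_4: Δ = A_4−P = (1.5000, 4.0000) → ‖Δ‖ = √18.2500 = 4.2720

(4.5000, 6.0208, 1.5000, 4.2720)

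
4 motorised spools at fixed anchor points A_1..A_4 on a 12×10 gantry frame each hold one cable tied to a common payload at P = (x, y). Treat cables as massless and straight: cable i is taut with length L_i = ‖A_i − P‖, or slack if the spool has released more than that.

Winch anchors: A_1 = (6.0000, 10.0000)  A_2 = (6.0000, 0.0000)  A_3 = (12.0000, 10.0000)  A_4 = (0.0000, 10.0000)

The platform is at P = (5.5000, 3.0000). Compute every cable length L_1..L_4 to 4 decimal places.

(7.0178, 3.0414, 9.5525, 8.9022)

cable 1: Δx=0.5000, Δy=7.0000; L_1 = √(Δx²+Δy²) = 7.0178
cable 2: Δx=0.5000, Δy=-3.0000; L_2 = √(Δx²+Δy²) = 3.0414
cable 3: Δx=6.5000, Δy=7.0000; L_3 = √(Δx²+Δy²) = 9.5525
cable 4: Δx=-5.5000, Δy=7.0000; L_4 = √(Δx²+Δy²) = 8.9022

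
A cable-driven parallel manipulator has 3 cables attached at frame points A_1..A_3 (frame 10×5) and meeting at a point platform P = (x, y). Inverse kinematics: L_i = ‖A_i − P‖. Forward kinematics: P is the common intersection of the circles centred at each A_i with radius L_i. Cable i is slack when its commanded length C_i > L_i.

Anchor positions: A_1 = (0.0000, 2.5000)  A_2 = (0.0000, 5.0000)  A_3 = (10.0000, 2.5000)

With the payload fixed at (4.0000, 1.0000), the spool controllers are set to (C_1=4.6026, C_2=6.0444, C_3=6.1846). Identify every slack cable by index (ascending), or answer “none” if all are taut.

1, 2

cable 1: √((-4.0000)²+(1.5000)²)=4.2720, C_1=4.6026: slack
cable 2: √((-4.0000)²+(4.0000)²)=5.6569, C_2=6.0444: slack
cable 3: √((6.0000)²+(1.5000)²)=6.1847, C_3=6.1846: taut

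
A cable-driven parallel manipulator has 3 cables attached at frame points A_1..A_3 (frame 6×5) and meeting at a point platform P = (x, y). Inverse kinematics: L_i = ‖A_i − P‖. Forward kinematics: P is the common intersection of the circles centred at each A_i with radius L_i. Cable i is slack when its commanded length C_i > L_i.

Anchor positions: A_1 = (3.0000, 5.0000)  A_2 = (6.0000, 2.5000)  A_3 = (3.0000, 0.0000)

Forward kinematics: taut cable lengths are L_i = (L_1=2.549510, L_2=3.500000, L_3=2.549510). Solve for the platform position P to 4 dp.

each cable: (A_i−P)·(A_i−P) = L_i²; let c_i = ‖A_i‖²−L_i²
c_1 = 9.0000+25.0000−6.5000 = 27.5000
row 1: -6.0000x + 5.0000y = -2.5000  (c_2=30.0000)
row 2: 0.0000x + 10.0000y = 25.0000  (c_3=2.5000)
Cramer on rows 1–2 → x = 2.5000, y = 2.5000

(2.5000, 2.5000)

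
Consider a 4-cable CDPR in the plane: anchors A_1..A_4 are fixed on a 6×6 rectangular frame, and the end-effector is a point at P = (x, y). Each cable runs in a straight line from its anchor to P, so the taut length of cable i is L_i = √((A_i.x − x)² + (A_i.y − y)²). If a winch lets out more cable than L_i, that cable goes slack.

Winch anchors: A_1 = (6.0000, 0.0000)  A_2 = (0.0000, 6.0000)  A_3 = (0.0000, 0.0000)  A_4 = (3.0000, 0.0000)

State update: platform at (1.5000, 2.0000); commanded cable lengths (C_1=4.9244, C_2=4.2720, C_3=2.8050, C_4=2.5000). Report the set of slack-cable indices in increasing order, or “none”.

3

cable 1: L_1 = ‖A_1−P‖ = 4.9244;  C_1 = 4.9244 → taut
cable 2: L_2 = ‖A_2−P‖ = 4.2720;  C_2 = 4.2720 → taut
cable 3: L_3 = ‖A_3−P‖ = 2.5000;  C_3 = 2.8050 → slack
cable 4: L_4 = ‖A_4−P‖ = 2.5000;  C_4 = 2.5000 → taut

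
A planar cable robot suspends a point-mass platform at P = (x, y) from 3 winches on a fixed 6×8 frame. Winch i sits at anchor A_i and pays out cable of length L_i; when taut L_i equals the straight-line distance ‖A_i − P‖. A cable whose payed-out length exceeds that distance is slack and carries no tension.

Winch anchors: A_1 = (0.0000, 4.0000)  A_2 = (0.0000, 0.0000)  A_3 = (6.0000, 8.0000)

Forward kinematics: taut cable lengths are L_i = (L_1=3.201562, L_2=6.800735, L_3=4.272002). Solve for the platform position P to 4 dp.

(2.0000, 6.5000)

expand ‖A_i−P‖²=L_i² and subtract eq 1 (c_i ≔ ‖A_i‖²−L_i²)
c_1 = 0.0000+16.0000−10.2500 = 5.7500
eq1−eq2 → [0.0000  8.0000]·P = 52.0000
eq1−eq3 → [-12.0000  -8.0000]·P = -76.0000
2×2 solve → P = (2.0000, 6.5000)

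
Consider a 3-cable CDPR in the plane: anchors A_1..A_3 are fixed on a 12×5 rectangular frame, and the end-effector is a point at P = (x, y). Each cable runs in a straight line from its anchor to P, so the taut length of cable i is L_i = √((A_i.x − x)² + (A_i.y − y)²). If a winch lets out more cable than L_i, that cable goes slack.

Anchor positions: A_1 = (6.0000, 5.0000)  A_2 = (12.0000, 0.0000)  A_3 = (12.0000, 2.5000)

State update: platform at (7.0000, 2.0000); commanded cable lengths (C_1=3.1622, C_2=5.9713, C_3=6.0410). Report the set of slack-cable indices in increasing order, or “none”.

cable 1: √((-1.0000)²+(3.0000)²)=3.1623, C_1=3.1622: taut
cable 2: √((5.0000)²+(-2.0000)²)=5.3852, C_2=5.9713: slack
cable 3: √((5.0000)²+(0.5000)²)=5.0249, C_3=6.0410: slack

2, 3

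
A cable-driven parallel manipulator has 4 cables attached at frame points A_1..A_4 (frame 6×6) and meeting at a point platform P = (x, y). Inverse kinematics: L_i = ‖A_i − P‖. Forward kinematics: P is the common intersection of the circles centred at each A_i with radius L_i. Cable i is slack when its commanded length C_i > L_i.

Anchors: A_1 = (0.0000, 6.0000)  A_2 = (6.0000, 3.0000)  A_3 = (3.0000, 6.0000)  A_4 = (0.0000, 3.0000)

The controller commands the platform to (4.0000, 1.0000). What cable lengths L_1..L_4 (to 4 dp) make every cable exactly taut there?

cable 1: Δx=-4.0000, Δy=5.0000; L_1 = √(Δx²+Δy²) = 6.4031
cable 2: Δx=2.0000, Δy=2.0000; L_2 = √(Δx²+Δy²) = 2.8284
cable 3: Δx=-1.0000, Δy=5.0000; L_3 = √(Δx²+Δy²) = 5.0990
cable 4: Δx=-4.0000, Δy=2.0000; L_4 = √(Δx²+Δy²) = 4.4721

(6.4031, 2.8284, 5.0990, 4.4721)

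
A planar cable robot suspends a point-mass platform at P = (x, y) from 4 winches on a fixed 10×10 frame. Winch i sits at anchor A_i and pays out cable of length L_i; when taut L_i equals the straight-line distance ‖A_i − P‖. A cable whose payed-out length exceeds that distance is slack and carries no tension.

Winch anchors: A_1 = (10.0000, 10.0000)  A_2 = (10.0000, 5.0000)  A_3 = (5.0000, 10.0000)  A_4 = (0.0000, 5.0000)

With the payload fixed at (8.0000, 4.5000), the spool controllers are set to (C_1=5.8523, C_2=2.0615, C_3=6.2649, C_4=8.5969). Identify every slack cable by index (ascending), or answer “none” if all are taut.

4

cable 1: L_1 = ‖A_1−P‖ = 5.8523;  C_1 = 5.8523 → taut
cable 2: L_2 = ‖A_2−P‖ = 2.0616;  C_2 = 2.0615 → taut
cable 3: L_3 = ‖A_3−P‖ = 6.2650;  C_3 = 6.2649 → taut
cable 4: L_4 = ‖A_4−P‖ = 8.0156;  C_4 = 8.5969 → slack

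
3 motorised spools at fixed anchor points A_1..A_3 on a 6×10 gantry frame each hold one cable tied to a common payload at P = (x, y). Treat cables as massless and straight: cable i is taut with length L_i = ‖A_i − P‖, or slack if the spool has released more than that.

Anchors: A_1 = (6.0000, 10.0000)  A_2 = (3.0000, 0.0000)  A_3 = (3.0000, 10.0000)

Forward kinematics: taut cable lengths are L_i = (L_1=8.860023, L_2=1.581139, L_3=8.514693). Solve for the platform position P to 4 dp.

(3.5000, 1.5000)

circle eqns → linear via eq_j − eq_1; set c_j = A_j·A_j − L_j²
c_1 = 36.0000+100.0000−78.5000 = 57.5000
6.0000·x + 20.0000·y = c_1−c_2 = 51.0000
6.0000·x + 0.0000·y = c_1−c_3 = 21.0000
solve first two rows → x=3.5000, y=1.5000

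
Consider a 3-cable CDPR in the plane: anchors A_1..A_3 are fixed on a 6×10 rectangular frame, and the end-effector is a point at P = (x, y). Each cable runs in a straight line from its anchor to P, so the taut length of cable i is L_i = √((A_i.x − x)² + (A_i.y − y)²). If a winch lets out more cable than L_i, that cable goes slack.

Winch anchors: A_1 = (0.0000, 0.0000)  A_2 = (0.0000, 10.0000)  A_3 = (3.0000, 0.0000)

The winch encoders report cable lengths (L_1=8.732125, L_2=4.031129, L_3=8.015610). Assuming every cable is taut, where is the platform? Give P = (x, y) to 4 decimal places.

circle eqns → linear via eq_j − eq_1; set c_j = A_j·A_j − L_j²
c_1 = 0.0000+0.0000−76.2500 = -76.2500
0.0000·x − 20.0000·y = c_1−c_2 = -160.0000
-6.0000·x + 0.0000·y = c_1−c_3 = -21.0000
solve first two rows → x=3.5000, y=8.0000

(3.5000, 8.0000)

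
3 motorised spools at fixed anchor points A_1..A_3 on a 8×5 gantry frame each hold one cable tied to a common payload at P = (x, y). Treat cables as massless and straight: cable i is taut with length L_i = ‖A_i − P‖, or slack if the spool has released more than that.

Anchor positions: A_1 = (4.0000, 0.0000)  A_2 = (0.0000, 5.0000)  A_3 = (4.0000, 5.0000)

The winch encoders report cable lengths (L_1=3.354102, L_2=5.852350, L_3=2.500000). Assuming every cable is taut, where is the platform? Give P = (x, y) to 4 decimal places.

(5.5000, 3.0000)

each cable: (A_i−P)·(A_i−P) = L_i²; let k_i = ‖A_i‖²−L_i²
k_1 = 16.0000+0.0000−11.2500 = 4.7500
row 1: 8.0000x − 10.0000y = 14.0000  (k_2=-9.2500)
row 2: 0.0000x − 10.0000y = -30.0000  (k_3=34.7500)
Cramer on rows 1–2 → x = 5.5000, y = 3.0000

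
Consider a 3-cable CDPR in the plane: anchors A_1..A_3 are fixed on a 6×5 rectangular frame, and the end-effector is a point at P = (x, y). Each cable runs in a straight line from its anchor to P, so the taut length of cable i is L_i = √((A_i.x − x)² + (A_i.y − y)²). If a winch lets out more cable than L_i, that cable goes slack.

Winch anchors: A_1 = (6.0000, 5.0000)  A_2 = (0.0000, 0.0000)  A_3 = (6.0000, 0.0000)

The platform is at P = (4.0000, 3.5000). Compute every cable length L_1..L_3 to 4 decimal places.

(2.5000, 5.3151, 4.0311)

L_1: Δ = A_1−P = (2.0000, 1.5000) → ‖Δ‖ = √6.2500 = 2.5000
L_2: Δ = A_2−P = (-4.0000, -3.5000) → ‖Δ‖ = √28.2500 = 5.3151
L_3: Δ = A_3−P = (2.0000, -3.5000) → ‖Δ‖ = √16.2500 = 4.0311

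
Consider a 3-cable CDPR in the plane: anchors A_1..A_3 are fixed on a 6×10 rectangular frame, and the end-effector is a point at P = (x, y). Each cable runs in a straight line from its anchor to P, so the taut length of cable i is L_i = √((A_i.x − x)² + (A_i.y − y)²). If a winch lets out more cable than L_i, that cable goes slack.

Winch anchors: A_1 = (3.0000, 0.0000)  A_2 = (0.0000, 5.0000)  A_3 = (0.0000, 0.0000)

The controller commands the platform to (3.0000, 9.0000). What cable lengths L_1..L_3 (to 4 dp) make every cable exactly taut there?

(9.0000, 5.0000, 9.4868)

L_1: Δ = A_1−P = (0.0000, -9.0000) → ‖Δ‖ = √81.0000 = 9.0000
L_2: Δ = A_2−P = (-3.0000, -4.0000) → ‖Δ‖ = √25.0000 = 5.0000
L_3: Δ = A_3−P = (-3.0000, -9.0000) → ‖Δ‖ = √90.0000 = 9.4868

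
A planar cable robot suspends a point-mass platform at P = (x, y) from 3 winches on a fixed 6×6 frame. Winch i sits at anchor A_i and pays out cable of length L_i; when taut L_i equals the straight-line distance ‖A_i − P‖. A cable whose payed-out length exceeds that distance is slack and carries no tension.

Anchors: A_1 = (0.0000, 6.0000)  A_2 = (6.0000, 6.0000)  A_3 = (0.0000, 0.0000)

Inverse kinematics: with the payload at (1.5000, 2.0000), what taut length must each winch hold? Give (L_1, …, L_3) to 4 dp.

(4.2720, 6.0208, 2.5000)

cable 1: Δx=-1.5000, Δy=4.0000; L_1 = √(Δx²+Δy²) = 4.2720
cable 2: Δx=4.5000, Δy=4.0000; L_2 = √(Δx²+Δy²) = 6.0208
cable 3: Δx=-1.5000, Δy=-2.0000; L_3 = √(Δx²+Δy²) = 2.5000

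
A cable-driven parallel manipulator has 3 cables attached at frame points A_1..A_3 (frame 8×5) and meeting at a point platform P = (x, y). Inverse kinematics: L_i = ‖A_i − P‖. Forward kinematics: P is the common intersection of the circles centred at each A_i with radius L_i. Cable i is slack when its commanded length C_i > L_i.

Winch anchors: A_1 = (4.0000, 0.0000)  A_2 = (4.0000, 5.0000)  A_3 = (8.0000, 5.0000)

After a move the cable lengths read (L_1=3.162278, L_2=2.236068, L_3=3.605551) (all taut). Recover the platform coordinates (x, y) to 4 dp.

(5.0000, 3.0000)

circle eqns → linear via eq_j − eq_1; set q_j = A_j·A_j − L_j²
q_1 = 16.0000+0.0000−10.0000 = 6.0000
0.0000·x − 10.0000·y = q_1−q_2 = -30.0000
-8.0000·x − 10.0000·y = q_1−q_3 = -70.0000
solve first two rows → x=5.0000, y=3.0000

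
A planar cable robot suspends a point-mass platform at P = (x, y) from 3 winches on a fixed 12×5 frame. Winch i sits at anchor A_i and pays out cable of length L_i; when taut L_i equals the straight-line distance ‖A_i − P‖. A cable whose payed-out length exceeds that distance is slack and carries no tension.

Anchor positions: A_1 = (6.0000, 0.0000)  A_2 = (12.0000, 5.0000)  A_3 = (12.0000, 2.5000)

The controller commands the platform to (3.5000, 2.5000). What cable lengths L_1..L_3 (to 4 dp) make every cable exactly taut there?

cable 1: Δx=2.5000, Δy=-2.5000; L_1 = √(Δx²+Δy²) = 3.5355
cable 2: Δx=8.5000, Δy=2.5000; L_2 = √(Δx²+Δy²) = 8.8600
cable 3: Δx=8.5000, Δy=0.0000; L_3 = √(Δx²+Δy²) = 8.5000

(3.5355, 8.8600, 8.5000)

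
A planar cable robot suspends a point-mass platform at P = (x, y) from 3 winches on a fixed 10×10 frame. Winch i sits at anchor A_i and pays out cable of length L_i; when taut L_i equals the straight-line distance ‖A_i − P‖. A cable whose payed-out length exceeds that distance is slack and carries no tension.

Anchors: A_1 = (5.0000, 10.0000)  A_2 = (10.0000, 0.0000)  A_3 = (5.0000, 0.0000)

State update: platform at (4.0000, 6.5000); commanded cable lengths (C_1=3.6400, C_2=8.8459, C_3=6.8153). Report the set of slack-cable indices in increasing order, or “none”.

cable 1: √((1.0000)²+(3.5000)²)=3.6401, C_1=3.6400: taut
cable 2: √((6.0000)²+(-6.5000)²)=8.8459, C_2=8.8459: taut
cable 3: √((1.0000)²+(-6.5000)²)=6.5765, C_3=6.8153: slack

3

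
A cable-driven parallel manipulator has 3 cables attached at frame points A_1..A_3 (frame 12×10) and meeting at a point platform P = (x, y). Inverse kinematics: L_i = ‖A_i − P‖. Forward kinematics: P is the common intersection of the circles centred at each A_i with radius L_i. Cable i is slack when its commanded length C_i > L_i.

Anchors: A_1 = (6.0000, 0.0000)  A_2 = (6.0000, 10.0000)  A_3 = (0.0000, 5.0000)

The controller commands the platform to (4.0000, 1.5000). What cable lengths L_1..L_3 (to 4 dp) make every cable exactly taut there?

(2.5000, 8.7321, 5.3151)

cable 1: Δx=2.0000, Δy=-1.5000; L_1 = √(Δx²+Δy²) = 2.5000
cable 2: Δx=2.0000, Δy=8.5000; L_2 = √(Δx²+Δy²) = 8.7321
cable 3: Δx=-4.0000, Δy=3.5000; L_3 = √(Δx²+Δy²) = 5.3151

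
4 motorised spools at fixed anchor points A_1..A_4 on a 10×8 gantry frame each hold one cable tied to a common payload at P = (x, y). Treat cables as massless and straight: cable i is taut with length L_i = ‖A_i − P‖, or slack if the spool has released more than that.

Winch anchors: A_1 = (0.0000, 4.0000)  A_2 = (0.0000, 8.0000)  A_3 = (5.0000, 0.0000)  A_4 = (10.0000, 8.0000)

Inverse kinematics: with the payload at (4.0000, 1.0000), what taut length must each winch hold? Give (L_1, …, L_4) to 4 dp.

L_1: Δ = A_1−P = (-4.0000, 3.0000) → ‖Δ‖ = √25.0000 = 5.0000
L_2: Δ = A_2−P = (-4.0000, 7.0000) → ‖Δ‖ = √65.0000 = 8.0623
L_3: Δ = A_3−P = (1.0000, -1.0000) → ‖Δ‖ = √2.0000 = 1.4142
L_4: Δ = A_4−P = (6.0000, 7.0000) → ‖Δ‖ = √85.0000 = 9.2195

(5.0000, 8.0623, 1.4142, 9.2195)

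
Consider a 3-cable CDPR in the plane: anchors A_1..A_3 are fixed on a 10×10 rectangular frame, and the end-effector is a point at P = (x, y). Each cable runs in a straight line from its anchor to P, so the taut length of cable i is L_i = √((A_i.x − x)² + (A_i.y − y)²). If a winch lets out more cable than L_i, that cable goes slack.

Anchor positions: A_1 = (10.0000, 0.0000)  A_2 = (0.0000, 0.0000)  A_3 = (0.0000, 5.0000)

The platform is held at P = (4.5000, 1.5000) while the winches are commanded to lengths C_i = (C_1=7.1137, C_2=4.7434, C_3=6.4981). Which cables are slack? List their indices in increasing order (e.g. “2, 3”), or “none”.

1, 3

cable 1: L_1 = ‖A_1−P‖ = 5.7009;  C_1 = 7.1137 → slack
cable 2: L_2 = ‖A_2−P‖ = 4.7434;  C_2 = 4.7434 → taut
cable 3: L_3 = ‖A_3−P‖ = 5.7009;  C_3 = 6.4981 → slack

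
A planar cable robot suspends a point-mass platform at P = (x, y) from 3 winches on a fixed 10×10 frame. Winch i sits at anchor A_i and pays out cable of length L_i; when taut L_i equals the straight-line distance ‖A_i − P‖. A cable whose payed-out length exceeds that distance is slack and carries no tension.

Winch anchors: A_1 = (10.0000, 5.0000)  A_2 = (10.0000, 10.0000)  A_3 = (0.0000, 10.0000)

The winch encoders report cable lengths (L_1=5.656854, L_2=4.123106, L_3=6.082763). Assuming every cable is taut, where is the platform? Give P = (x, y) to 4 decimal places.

each cable: (A_i−P)·(A_i−P) = L_i²; let k_i = ‖A_i‖²−L_i²
k_1 = 100.0000+25.0000−32.0000 = 93.0000
row 1: 0.0000x − 10.0000y = -90.0000  (k_2=183.0000)
row 2: 20.0000x − 10.0000y = 30.0000  (k_3=63.0000)
Cramer on rows 1–2 → x = 6.0000, y = 9.0000

(6.0000, 9.0000)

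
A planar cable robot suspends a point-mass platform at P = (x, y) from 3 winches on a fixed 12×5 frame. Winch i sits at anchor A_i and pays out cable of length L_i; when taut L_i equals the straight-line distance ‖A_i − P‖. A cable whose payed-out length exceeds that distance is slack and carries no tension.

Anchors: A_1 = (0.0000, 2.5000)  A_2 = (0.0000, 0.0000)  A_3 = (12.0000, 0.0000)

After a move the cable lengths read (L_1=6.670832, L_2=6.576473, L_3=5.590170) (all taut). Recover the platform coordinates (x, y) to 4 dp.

expand ‖A_i−P‖²=L_i² and subtract eq 1 (c_i ≔ ‖A_i‖²−L_i²)
c_1 = 0.0000+6.2500−44.5000 = -38.2500
eq1−eq2 → [0.0000  5.0000]·P = 5.0000
eq1−eq3 → [-24.0000  5.0000]·P = -151.0000
2×2 solve → P = (6.5000, 1.0000)

(6.5000, 1.0000)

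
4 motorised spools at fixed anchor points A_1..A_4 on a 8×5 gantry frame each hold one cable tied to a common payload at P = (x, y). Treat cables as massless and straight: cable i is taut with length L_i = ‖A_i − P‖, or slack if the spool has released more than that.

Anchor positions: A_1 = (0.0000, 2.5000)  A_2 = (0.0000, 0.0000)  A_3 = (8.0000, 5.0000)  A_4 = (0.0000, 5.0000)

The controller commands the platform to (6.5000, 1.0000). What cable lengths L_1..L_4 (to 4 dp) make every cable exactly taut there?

cable 1: Δx=-6.5000, Δy=1.5000; L_1 = √(Δx²+Δy²) = 6.6708
cable 2: Δx=-6.5000, Δy=-1.0000; L_2 = √(Δx²+Δy²) = 6.5765
cable 3: Δx=1.5000, Δy=4.0000; L_3 = √(Δx²+Δy²) = 4.2720
cable 4: Δx=-6.5000, Δy=4.0000; L_4 = √(Δx²+Δy²) = 7.6322

(6.6708, 6.5765, 4.2720, 7.6322)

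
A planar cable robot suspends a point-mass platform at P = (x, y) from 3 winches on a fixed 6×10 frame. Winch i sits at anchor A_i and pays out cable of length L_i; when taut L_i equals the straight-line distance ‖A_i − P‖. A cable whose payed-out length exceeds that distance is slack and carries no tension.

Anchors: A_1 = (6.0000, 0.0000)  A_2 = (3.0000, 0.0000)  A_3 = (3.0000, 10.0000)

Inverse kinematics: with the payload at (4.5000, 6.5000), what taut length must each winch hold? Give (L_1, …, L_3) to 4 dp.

L_1: Δ = A_1−P = (1.5000, -6.5000) → ‖Δ‖ = √44.5000 = 6.6708
L_2: Δ = A_2−P = (-1.5000, -6.5000) → ‖Δ‖ = √44.5000 = 6.6708
L_3: Δ = A_3−P = (-1.5000, 3.5000) → ‖Δ‖ = √14.5000 = 3.8079

(6.6708, 6.6708, 3.8079)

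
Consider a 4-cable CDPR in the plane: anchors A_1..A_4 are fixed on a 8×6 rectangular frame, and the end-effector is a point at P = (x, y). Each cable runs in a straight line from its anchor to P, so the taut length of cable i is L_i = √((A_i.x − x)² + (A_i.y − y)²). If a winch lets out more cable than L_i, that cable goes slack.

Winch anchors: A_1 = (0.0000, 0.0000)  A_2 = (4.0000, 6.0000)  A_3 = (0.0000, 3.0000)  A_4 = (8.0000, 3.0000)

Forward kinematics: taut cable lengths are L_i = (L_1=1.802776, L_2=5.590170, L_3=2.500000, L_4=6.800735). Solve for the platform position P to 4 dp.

(1.5000, 1.0000)

expand ‖A_i−P‖²=L_i² and subtract eq 1 (c_i ≔ ‖A_i‖²−L_i²)
c_1 = 0.0000+0.0000−3.2500 = -3.2500
eq1−eq2 → [-8.0000  -12.0000]·P = -24.0000
eq1−eq3 → [0.0000  -6.0000]·P = -6.0000
eq1−eq4 → [-16.0000  -6.0000]·P = -30.0000
2×2 solve → P = (1.5000, 1.0000)
check cable 4: ‖A_4−P‖² = 46.2500 ≈ L_4² = 46.2500 ✓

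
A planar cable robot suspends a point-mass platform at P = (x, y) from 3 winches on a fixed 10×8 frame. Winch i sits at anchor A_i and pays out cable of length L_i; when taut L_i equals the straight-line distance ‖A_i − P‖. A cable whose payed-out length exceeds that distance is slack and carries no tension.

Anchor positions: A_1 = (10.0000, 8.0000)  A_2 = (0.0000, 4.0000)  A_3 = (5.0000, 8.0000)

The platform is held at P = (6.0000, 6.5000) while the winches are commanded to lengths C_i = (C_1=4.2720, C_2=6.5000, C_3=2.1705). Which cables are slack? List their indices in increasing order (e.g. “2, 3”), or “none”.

3

cable 1: L_1 = ‖A_1−P‖ = 4.2720;  C_1 = 4.2720 → taut
cable 2: L_2 = ‖A_2−P‖ = 6.5000;  C_2 = 6.5000 → taut
cable 3: L_3 = ‖A_3−P‖ = 1.8028;  C_3 = 2.1705 → slack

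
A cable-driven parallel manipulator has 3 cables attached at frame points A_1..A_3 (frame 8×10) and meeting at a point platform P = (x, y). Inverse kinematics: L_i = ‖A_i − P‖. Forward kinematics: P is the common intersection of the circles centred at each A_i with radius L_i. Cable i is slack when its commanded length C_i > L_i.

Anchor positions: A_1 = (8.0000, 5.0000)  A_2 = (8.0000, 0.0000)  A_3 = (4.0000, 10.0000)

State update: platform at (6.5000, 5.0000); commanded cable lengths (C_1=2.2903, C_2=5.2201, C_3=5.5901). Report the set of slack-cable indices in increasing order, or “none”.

cable 1: √((1.5000)²+(0.0000)²)=1.5000, C_1=2.2903: slack
cable 2: √((1.5000)²+(-5.0000)²)=5.2202, C_2=5.2201: taut
cable 3: √((-2.5000)²+(5.0000)²)=5.5902, C_3=5.5901: taut

1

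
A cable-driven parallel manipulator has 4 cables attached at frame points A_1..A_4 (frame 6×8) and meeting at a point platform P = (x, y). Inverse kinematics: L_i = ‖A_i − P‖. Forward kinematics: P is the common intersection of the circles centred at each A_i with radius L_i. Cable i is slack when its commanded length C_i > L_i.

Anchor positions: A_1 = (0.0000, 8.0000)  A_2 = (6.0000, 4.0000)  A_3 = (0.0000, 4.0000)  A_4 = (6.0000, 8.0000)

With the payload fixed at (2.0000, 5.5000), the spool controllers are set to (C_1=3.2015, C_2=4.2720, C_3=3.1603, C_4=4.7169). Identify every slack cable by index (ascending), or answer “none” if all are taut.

i=1: geometric 3.2016 vs commanded 3.2015 ⇒ taut
i=2: geometric 4.2720 vs commanded 4.2720 ⇒ taut
i=3: geometric 2.5000 vs commanded 3.1603 ⇒ slack
i=4: geometric 4.7170 vs commanded 4.7169 ⇒ taut

3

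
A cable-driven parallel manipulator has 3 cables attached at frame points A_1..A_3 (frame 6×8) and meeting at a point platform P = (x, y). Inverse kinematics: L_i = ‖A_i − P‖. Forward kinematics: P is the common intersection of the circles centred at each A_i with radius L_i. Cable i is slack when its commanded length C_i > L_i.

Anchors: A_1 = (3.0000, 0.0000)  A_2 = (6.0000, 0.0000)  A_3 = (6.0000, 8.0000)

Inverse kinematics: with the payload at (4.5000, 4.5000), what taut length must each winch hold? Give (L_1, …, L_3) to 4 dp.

cable 1: Δx=-1.5000, Δy=-4.5000; L_1 = √(Δx²+Δy²) = 4.7434
cable 2: Δx=1.5000, Δy=-4.5000; L_2 = √(Δx²+Δy²) = 4.7434
cable 3: Δx=1.5000, Δy=3.5000; L_3 = √(Δx²+Δy²) = 3.8079

(4.7434, 4.7434, 3.8079)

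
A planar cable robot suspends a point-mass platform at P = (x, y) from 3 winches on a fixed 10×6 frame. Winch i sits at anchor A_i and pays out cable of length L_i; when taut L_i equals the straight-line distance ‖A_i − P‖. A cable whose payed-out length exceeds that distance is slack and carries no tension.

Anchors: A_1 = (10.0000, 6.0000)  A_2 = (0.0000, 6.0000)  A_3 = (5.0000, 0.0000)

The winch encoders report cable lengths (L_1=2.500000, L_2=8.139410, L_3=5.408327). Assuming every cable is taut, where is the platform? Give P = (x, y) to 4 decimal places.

expand ‖A_i−P‖²=L_i² and subtract eq 1 (q_i ≔ ‖A_i‖²−L_i²)
q_1 = 100.0000+36.0000−6.2500 = 129.7500
eq1−eq2 → [20.0000  0.0000]·P = 160.0000
eq1−eq3 → [10.0000  12.0000]·P = 134.0000
2×2 solve → P = (8.0000, 4.5000)

(8.0000, 4.5000)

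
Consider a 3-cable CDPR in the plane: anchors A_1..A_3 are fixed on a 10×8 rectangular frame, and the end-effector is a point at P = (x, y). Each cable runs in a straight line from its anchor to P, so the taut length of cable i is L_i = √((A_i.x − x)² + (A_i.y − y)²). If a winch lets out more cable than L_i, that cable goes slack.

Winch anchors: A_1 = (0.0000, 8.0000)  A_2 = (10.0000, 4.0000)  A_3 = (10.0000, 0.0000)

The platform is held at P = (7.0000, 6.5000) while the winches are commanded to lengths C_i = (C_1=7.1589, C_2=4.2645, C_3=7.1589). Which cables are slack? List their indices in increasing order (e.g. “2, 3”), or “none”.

i=1: geometric 7.1589 vs commanded 7.1589 ⇒ taut
i=2: geometric 3.9051 vs commanded 4.2645 ⇒ slack
i=3: geometric 7.1589 vs commanded 7.1589 ⇒ taut

2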